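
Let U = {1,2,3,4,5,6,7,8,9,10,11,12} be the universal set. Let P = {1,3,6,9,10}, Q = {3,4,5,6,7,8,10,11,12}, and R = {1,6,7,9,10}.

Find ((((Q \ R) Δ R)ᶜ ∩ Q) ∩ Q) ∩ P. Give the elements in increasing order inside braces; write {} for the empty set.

Q \ R = {3,4,5,8,11,12}
(Q \ R) Δ R = {1,3,4,5,6,7,8,9,10,11,12}
((Q \ R) Δ R)ᶜ = {2}
((Q \ R) Δ R)ᶜ ∩ Q = {}
(((Q \ R) Δ R)ᶜ ∩ Q) ∩ Q = {}
((((Q \ R) Δ R)ᶜ ∩ Q) ∩ Q) ∩ P = {}

{}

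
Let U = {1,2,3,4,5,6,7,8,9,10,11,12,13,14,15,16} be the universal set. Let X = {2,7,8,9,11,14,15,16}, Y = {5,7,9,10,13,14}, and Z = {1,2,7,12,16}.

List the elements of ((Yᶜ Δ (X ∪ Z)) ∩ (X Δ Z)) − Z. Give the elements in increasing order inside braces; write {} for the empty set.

Yᶜ = {1,2,3,4,6,8,11,12,15,16}
X ∪ Z = {1,2,7,8,9,11,12,14,15,16}
Yᶜ Δ (X ∪ Z) = {3,4,6,7,9,14}
X Δ Z = {1,8,9,11,12,14,15}
(Yᶜ Δ (X ∪ Z)) ∩ (X Δ Z) = {9,14}
((Yᶜ Δ (X ∪ Z)) ∩ (X Δ Z)) − Z = {9,14}

{9,14}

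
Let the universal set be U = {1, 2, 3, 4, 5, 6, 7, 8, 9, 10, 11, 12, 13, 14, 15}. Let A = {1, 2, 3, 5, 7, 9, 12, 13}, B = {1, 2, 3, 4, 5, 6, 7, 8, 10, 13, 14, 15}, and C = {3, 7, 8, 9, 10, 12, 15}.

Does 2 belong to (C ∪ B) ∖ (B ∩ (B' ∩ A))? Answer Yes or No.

2 ∉ C and 2 ∈ B, so 2 ∈ C ∪ B
2 ∈ B, so 2 ∉ B'
2 ∉ B' and 2 ∈ A, so 2 ∉ B' ∩ A
2 ∈ B and 2 ∉ (B' ∩ A), so 2 ∉ B ∩ (B' ∩ A)
2 ∈ (C ∪ B) and 2 ∉ (B ∩ (B' ∩ A)), so 2 ∈ (C ∪ B) ∖ (B ∩ (B' ∩ A))

Yes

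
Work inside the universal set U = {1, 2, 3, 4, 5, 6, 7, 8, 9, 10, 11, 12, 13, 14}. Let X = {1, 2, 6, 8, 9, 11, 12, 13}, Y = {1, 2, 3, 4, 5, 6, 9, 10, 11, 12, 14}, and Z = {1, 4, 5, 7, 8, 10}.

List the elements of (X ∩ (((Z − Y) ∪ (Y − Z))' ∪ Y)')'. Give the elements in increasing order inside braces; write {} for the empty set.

{1, 2, 3, 4, 5, 6, 7, 9, 10, 11, 12, 13, 14}

Z − Y = {7, 8}
Y − Z = {2, 3, 6, 9, 11, 12, 14}
(Z − Y) ∪ (Y − Z) = {2, 3, 6, 7, 8, 9, 11, 12, 14}
((Z − Y) ∪ (Y − Z))' = {1, 4, 5, 10, 13}
((Z − Y) ∪ (Y − Z))' ∪ Y = {1, 2, 3, 4, 5, 6, 9, 10, 11, 12, 13, 14}
(((Z − Y) ∪ (Y − Z))' ∪ Y)' = {7, 8}
X ∩ (((Z − Y) ∪ (Y − Z))' ∪ Y)' = {8}
(X ∩ (((Z − Y) ∪ (Y − Z))' ∪ Y)')' = {1, 2, 3, 4, 5, 6, 7, 9, 10, 11, 12, 13, 14}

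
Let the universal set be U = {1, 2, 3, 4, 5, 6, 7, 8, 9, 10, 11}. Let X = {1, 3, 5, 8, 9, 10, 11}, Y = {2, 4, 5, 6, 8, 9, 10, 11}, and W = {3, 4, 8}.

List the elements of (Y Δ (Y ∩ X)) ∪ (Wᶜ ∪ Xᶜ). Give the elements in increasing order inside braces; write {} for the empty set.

{1, 2, 4, 5, 6, 7, 9, 10, 11}

Y ∩ X = {5, 8, 9, 10, 11}
Y Δ (Y ∩ X) = {2, 4, 6}
Wᶜ = {1, 2, 5, 6, 7, 9, 10, 11}
Xᶜ = {2, 4, 6, 7}
Wᶜ ∪ Xᶜ = {1, 2, 4, 5, 6, 7, 9, 10, 11}
(Y Δ (Y ∩ X)) ∪ (Wᶜ ∪ Xᶜ) = {1, 2, 4, 5, 6, 7, 9, 10, 11}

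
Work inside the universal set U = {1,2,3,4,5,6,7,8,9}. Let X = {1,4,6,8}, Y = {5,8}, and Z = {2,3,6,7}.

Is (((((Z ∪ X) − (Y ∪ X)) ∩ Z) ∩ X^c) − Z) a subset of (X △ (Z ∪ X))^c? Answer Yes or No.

Z ∪ X = {1,2,3,4,6,7,8}
Y ∪ X = {1,4,5,6,8}
(Z ∪ X) − (Y ∪ X) = {2,3,7}
((Z ∪ X) − (Y ∪ X)) ∩ Z = {2,3,7}
X^c = {2,3,5,7,9}
(((Z ∪ X) − (Y ∪ X)) ∩ Z) ∩ X^c = {2,3,7}
((((Z ∪ X) − (Y ∪ X)) ∩ Z) ∩ X^c) − Z = {}
X △ (Z ∪ X) = {2,3,7}
(X △ (Z ∪ X))^c = {1,4,5,6,8,9}
Every element of {} is in {1,4,5,6,8,9}, so ((((Z ∪ X) − (Y ∪ X)) ∩ Z) ∩ X^c) − Z ⊆ (X △ (Z ∪ X))^c.

Yes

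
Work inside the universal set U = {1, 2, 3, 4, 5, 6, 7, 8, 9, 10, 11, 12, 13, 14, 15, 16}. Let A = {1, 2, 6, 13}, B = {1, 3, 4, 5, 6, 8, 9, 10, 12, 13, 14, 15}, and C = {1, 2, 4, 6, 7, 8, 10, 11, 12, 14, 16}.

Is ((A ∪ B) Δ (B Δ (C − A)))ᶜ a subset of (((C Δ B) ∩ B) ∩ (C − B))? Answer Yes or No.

A ∪ B = {1, 2, 3, 4, 5, 6, 8, 9, 10, 12, 13, 14, 15}
C − A = {4, 7, 8, 10, 11, 12, 14, 16}
B Δ (C − A) = {1, 3, 5, 6, 7, 9, 11, 13, 15, 16}
(A ∪ B) Δ (B Δ (C − A)) = {2, 4, 7, 8, 10, 11, 12, 14, 16}
((A ∪ B) Δ (B Δ (C − A)))ᶜ = {1, 3, 5, 6, 9, 13, 15}
C Δ B = {2, 3, 5, 7, 9, 11, 13, 15, 16}
(C Δ B) ∩ B = {3, 5, 9, 13, 15}
C − B = {2, 7, 11, 16}
((C Δ B) ∩ B) ∩ (C − B) = {}
1 ∈ ((A ∪ B) Δ (B Δ (C − A)))ᶜ but 1 ∉ ((C Δ B) ∩ B) ∩ (C − B), so the inclusion fails.

No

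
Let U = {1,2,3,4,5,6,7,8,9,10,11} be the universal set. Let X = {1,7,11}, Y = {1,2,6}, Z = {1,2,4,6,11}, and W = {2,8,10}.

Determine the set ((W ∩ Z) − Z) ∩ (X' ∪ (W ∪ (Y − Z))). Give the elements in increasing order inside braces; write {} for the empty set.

W ∩ Z = {2}
(W ∩ Z) − Z = {}
X' = {2,3,4,5,6,8,9,10}
Y − Z = {}
W ∪ (Y − Z) = {2,8,10}
X' ∪ (W ∪ (Y − Z)) = {2,3,4,5,6,8,9,10}
((W ∩ Z) − Z) ∩ (X' ∪ (W ∪ (Y − Z))) = {}

{}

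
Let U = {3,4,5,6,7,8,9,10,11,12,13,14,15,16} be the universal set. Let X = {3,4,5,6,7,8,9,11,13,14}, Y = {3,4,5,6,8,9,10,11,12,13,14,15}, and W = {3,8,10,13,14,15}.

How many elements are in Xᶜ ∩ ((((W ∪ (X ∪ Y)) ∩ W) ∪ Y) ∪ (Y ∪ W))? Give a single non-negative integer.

3

Xᶜ = {10,12,15,16}
X ∪ Y = {3,4,5,6,7,8,9,10,11,12,13,14,15}
W ∪ (X ∪ Y) = {3,4,5,6,7,8,9,10,11,12,13,14,15}
(W ∪ (X ∪ Y)) ∩ W = {3,8,10,13,14,15}
((W ∪ (X ∪ Y)) ∩ W) ∪ Y = {3,4,5,6,8,9,10,11,12,13,14,15}
Y ∪ W = {3,4,5,6,8,9,10,11,12,13,14,15}
(((W ∪ (X ∪ Y)) ∩ W) ∪ Y) ∪ (Y ∪ W) = {3,4,5,6,8,9,10,11,12,13,14,15}
Xᶜ ∩ ((((W ∪ (X ∪ Y)) ∩ W) ∪ Y) ∪ (Y ∪ W)) = {10,12,15}
|Xᶜ ∩ ((((W ∪ (X ∪ Y)) ∩ W) ∪ Y) ∪ (Y ∪ W))| = 3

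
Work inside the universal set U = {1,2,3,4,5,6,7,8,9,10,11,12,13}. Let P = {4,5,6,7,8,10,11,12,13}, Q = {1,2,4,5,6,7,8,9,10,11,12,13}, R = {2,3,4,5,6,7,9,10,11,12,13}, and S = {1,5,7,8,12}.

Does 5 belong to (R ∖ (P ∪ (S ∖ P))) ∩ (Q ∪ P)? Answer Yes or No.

No

5 ∈ S and 5 ∈ P, so 5 ∉ S ∖ P
5 ∈ P and 5 ∉ (S ∖ P), so 5 ∈ P ∪ (S ∖ P)
5 ∈ R and 5 ∈ (P ∪ (S ∖ P)), so 5 ∉ R ∖ (P ∪ (S ∖ P))
5 ∈ Q and 5 ∈ P, so 5 ∈ Q ∪ P
5 ∉ (R ∖ (P ∪ (S ∖ P))) and 5 ∈ (Q ∪ P), so 5 ∉ (R ∖ (P ∪ (S ∖ P))) ∩ (Q ∪ P)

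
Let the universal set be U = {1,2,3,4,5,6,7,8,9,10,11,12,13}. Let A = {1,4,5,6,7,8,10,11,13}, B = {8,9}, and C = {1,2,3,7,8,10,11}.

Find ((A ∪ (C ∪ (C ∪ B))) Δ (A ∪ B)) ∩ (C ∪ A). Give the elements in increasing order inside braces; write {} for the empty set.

C ∪ B = {1,2,3,7,8,9,10,11}
C ∪ (C ∪ B) = {1,2,3,7,8,9,10,11}
A ∪ (C ∪ (C ∪ B)) = {1,2,3,4,5,6,7,8,9,10,11,13}
A ∪ B = {1,4,5,6,7,8,9,10,11,13}
(A ∪ (C ∪ (C ∪ B))) Δ (A ∪ B) = {2,3}
C ∪ A = {1,2,3,4,5,6,7,8,10,11,13}
((A ∪ (C ∪ (C ∪ B))) Δ (A ∪ B)) ∩ (C ∪ A) = {2,3}

{2,3}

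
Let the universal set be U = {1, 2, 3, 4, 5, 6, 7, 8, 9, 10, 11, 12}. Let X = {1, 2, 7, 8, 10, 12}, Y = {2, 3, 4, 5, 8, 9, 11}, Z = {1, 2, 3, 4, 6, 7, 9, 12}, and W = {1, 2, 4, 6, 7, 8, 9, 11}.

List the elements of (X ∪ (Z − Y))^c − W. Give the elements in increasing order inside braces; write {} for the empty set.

Z − Y = {1, 6, 7, 12}
X ∪ (Z − Y) = {1, 2, 6, 7, 8, 10, 12}
(X ∪ (Z − Y))^c = {3, 4, 5, 9, 11}
(X ∪ (Z − Y))^c − W = {3, 5}

{3, 5}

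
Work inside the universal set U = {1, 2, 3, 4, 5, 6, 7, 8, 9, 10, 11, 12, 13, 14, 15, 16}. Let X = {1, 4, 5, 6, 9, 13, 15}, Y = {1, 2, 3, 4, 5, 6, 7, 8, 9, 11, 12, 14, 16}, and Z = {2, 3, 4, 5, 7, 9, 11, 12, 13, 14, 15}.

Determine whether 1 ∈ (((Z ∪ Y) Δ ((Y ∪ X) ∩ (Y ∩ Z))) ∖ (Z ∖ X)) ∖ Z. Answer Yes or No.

Yes

1 ∉ Z and 1 ∈ Y, so 1 ∈ Z ∪ Y
1 ∈ Y and 1 ∈ X, so 1 ∈ Y ∪ X
1 ∈ Y and 1 ∉ Z, so 1 ∉ Y ∩ Z
1 ∈ (Y ∪ X) and 1 ∉ (Y ∩ Z), so 1 ∉ (Y ∪ X) ∩ (Y ∩ Z)
1 ∈ (Z ∪ Y) and 1 ∉ ((Y ∪ X) ∩ (Y ∩ Z)), so 1 ∈ (Z ∪ Y) Δ ((Y ∪ X) ∩ (Y ∩ Z))
1 ∉ Z and 1 ∈ X, so 1 ∉ Z ∖ X
1 ∈ ((Z ∪ Y) Δ ((Y ∪ X) ∩ (Y ∩ Z))) and 1 ∉ (Z ∖ X), so 1 ∈ ((Z ∪ Y) Δ ((Y ∪ X) ∩ (Y ∩ Z))) ∖ (Z ∖ X)
1 ∈ (((Z ∪ Y) Δ ((Y ∪ X) ∩ (Y ∩ Z))) ∖ (Z ∖ X)) and 1 ∉ Z, so 1 ∈ (((Z ∪ Y) Δ ((Y ∪ X) ∩ (Y ∩ Z))) ∖ (Z ∖ X)) ∖ Z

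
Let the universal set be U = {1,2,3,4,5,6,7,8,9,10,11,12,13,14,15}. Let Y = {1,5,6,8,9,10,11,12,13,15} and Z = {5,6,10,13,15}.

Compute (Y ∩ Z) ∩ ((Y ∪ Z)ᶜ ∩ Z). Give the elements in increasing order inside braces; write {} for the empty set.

Y ∩ Z = {5,6,10,13,15}
Y ∪ Z = {1,5,6,8,9,10,11,12,13,15}
(Y ∪ Z)ᶜ = {2,3,4,7,14}
(Y ∪ Z)ᶜ ∩ Z = {}
(Y ∩ Z) ∩ ((Y ∪ Z)ᶜ ∩ Z) = {}

{}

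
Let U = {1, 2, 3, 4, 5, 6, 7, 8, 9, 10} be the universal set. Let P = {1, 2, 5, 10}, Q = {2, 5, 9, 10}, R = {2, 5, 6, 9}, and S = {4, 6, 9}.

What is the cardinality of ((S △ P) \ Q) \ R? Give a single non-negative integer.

2

S △ P = {1, 2, 4, 5, 6, 9, 10}
(S △ P) \ Q = {1, 4, 6}
((S △ P) \ Q) \ R = {1, 4}
|((S △ P) \ Q) \ R| = 2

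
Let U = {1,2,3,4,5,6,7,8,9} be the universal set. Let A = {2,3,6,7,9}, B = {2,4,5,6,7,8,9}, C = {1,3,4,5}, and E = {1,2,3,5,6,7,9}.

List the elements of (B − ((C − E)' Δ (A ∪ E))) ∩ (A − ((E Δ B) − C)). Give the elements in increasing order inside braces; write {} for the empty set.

C − E = {4}
(C − E)' = {1,2,3,5,6,7,8,9}
A ∪ E = {1,2,3,5,6,7,9}
(C − E)' Δ (A ∪ E) = {8}
B − ((C − E)' Δ (A ∪ E)) = {2,4,5,6,7,9}
E Δ B = {1,3,4,8}
(E Δ B) − C = {8}
A − ((E Δ B) − C) = {2,3,6,7,9}
(B − ((C − E)' Δ (A ∪ E))) ∩ (A − ((E Δ B) − C)) = {2,6,7,9}

{2,6,7,9}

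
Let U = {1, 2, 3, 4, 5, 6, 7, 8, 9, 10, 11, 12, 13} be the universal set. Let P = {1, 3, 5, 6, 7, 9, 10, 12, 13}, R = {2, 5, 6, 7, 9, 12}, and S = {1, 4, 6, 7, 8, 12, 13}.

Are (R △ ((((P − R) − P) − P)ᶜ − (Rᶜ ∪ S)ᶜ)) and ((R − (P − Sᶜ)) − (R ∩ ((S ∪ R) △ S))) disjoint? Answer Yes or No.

P − R = {1, 3, 10, 13}
(P − R) − P = {}
((P − R) − P) − P = {}
(((P − R) − P) − P)ᶜ = {1, 2, 3, 4, 5, 6, 7, 8, 9, 10, 11, 12, 13}
Rᶜ = {1, 3, 4, 8, 10, 11, 13}
Rᶜ ∪ S = {1, 3, 4, 6, 7, 8, 10, 11, 12, 13}
(Rᶜ ∪ S)ᶜ = {2, 5, 9}
(((P − R) − P) − P)ᶜ − (Rᶜ ∪ S)ᶜ = {1, 3, 4, 6, 7, 8, 10, 11, 12, 13}
R △ ((((P − R) − P) − P)ᶜ − (Rᶜ ∪ S)ᶜ) = {1, 2, 3, 4, 5, 8, 9, 10, 11, 13}
Sᶜ = {2, 3, 5, 9, 10, 11}
P − Sᶜ = {1, 6, 7, 12, 13}
R − (P − Sᶜ) = {2, 5, 9}
S ∪ R = {1, 2, 4, 5, 6, 7, 8, 9, 12, 13}
(S ∪ R) △ S = {2, 5, 9}
R ∩ ((S ∪ R) △ S) = {2, 5, 9}
(R − (P − Sᶜ)) − (R ∩ ((S ∪ R) △ S)) = {}
{1, 2, 3, 4, 5, 8, 9, 10, 11, 13} and {} share no elements.

Yes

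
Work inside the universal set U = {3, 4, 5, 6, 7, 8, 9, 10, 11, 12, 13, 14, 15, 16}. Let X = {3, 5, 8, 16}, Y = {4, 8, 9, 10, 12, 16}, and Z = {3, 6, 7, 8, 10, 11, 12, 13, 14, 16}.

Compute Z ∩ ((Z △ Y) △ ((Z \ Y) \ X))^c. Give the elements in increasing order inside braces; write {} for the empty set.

{6, 7, 8, 10, 11, 12, 13, 14, 16}

Z △ Y = {3, 4, 6, 7, 9, 11, 13, 14}
Z \ Y = {3, 6, 7, 11, 13, 14}
(Z \ Y) \ X = {6, 7, 11, 13, 14}
(Z △ Y) △ ((Z \ Y) \ X) = {3, 4, 9}
((Z △ Y) △ ((Z \ Y) \ X))^c = {5, 6, 7, 8, 10, 11, 12, 13, 14, 15, 16}
Z ∩ ((Z △ Y) △ ((Z \ Y) \ X))^c = {6, 7, 8, 10, 11, 12, 13, 14, 16}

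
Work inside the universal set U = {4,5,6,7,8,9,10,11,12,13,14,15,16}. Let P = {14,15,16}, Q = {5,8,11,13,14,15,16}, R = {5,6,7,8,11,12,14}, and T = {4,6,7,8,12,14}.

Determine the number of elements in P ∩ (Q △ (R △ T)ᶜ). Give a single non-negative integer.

0

R △ T = {4,5,11}
(R △ T)ᶜ = {6,7,8,9,10,12,13,14,15,16}
Q △ (R △ T)ᶜ = {5,6,7,9,10,11,12}
P ∩ (Q △ (R △ T)ᶜ) = {}
|P ∩ (Q △ (R △ T)ᶜ)| = 0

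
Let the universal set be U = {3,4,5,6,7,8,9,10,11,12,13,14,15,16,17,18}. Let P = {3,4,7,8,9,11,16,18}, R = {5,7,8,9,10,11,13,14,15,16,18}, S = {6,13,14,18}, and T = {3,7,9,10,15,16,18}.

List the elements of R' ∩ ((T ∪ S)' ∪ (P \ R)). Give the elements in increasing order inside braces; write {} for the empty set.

{3,4,12,17}

R' = {3,4,6,12,17}
T ∪ S = {3,6,7,9,10,13,14,15,16,18}
(T ∪ S)' = {4,5,8,11,12,17}
P \ R = {3,4}
(T ∪ S)' ∪ (P \ R) = {3,4,5,8,11,12,17}
R' ∩ ((T ∪ S)' ∪ (P \ R)) = {3,4,12,17}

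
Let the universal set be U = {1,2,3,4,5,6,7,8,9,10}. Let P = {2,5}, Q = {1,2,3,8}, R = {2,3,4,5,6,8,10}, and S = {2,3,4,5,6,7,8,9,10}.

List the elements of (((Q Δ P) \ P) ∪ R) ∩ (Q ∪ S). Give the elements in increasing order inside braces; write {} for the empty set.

{1,2,3,4,5,6,8,10}

Q Δ P = {1,3,5,8}
(Q Δ P) \ P = {1,3,8}
((Q Δ P) \ P) ∪ R = {1,2,3,4,5,6,8,10}
Q ∪ S = {1,2,3,4,5,6,7,8,9,10}
(((Q Δ P) \ P) ∪ R) ∩ (Q ∪ S) = {1,2,3,4,5,6,8,10}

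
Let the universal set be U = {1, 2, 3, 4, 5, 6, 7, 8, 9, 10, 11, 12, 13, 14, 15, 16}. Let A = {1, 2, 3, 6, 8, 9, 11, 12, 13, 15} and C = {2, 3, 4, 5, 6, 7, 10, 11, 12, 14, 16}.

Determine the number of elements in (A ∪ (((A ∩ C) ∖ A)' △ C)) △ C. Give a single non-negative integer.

A ∩ C = {2, 3, 6, 11, 12}
(A ∩ C) ∖ A = {}
((A ∩ C) ∖ A)' = {1, 2, 3, 4, 5, 6, 7, 8, 9, 10, 11, 12, 13, 14, 15, 16}
((A ∩ C) ∖ A)' △ C = {1, 8, 9, 13, 15}
A ∪ (((A ∩ C) ∖ A)' △ C) = {1, 2, 3, 6, 8, 9, 11, 12, 13, 15}
(A ∪ (((A ∩ C) ∖ A)' △ C)) △ C = {1, 4, 5, 7, 8, 9, 10, 13, 14, 15, 16}
|(A ∪ (((A ∩ C) ∖ A)' △ C)) △ C| = 11

11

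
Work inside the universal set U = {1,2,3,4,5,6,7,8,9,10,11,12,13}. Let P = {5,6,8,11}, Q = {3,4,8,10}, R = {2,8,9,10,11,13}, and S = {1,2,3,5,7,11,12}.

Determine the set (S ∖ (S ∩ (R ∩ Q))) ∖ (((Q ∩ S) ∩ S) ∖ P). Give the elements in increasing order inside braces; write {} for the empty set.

{1,2,5,7,11,12}

R ∩ Q = {8,10}
S ∩ (R ∩ Q) = {}
S ∖ (S ∩ (R ∩ Q)) = {1,2,3,5,7,11,12}
Q ∩ S = {3}
(Q ∩ S) ∩ S = {3}
((Q ∩ S) ∩ S) ∖ P = {3}
(S ∖ (S ∩ (R ∩ Q))) ∖ (((Q ∩ S) ∩ S) ∖ P) = {1,2,5,7,11,12}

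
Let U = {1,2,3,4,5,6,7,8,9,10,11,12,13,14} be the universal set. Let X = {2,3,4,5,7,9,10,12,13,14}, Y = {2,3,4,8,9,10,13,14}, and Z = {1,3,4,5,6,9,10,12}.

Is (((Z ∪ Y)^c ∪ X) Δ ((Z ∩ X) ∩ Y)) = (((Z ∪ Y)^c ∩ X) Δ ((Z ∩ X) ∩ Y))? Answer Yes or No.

No

Z ∪ Y = {1,2,3,4,5,6,8,9,10,12,13,14}
(Z ∪ Y)^c = {7,11}
(Z ∪ Y)^c ∪ X = {2,3,4,5,7,9,10,11,12,13,14}
Z ∩ X = {3,4,5,9,10,12}
(Z ∩ X) ∩ Y = {3,4,9,10}
((Z ∪ Y)^c ∪ X) Δ ((Z ∩ X) ∩ Y) = {2,5,7,11,12,13,14}
(Z ∪ Y)^c ∩ X = {7}
((Z ∪ Y)^c ∩ X) Δ ((Z ∩ X) ∩ Y) = {3,4,7,9,10}
2 ∈ ((Z ∪ Y)^c ∪ X) Δ ((Z ∩ X) ∩ Y) but 2 ∉ ((Z ∪ Y)^c ∩ X) Δ ((Z ∩ X) ∩ Y), so they differ.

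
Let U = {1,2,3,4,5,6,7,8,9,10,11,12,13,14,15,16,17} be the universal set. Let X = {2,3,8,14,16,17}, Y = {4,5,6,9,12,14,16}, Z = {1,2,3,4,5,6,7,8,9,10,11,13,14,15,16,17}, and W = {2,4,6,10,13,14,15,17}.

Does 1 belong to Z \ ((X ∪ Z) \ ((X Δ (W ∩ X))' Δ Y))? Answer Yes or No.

Yes

1 ∉ X and 1 ∈ Z, so 1 ∈ X ∪ Z
1 ∉ W and 1 ∉ X, so 1 ∉ W ∩ X
1 ∉ X and 1 ∉ (W ∩ X), so 1 ∉ X Δ (W ∩ X)
1 ∈ (X Δ (W ∩ X))' since 1 ∉ (X Δ (W ∩ X))
1 ∈ (X Δ (W ∩ X))' and 1 ∉ Y, so 1 ∈ (X Δ (W ∩ X))' Δ Y
1 ∈ (X ∪ Z) and 1 ∈ ((X Δ (W ∩ X))' Δ Y), so 1 ∉ (X ∪ Z) \ ((X Δ (W ∩ X))' Δ Y)
1 ∈ Z and 1 ∉ ((X ∪ Z) \ ((X Δ (W ∩ X))' Δ Y)), so 1 ∈ Z \ ((X ∪ Z) \ ((X Δ (W ∩ X))' Δ Y))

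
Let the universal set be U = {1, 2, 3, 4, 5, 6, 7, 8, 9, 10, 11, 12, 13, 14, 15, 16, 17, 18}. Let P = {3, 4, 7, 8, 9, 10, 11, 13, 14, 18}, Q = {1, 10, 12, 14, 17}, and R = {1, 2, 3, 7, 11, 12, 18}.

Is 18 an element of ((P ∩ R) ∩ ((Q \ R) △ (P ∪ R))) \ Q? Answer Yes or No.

Yes

18 ∈ P and 18 ∈ R, so 18 ∈ P ∩ R
18 ∉ Q and 18 ∈ R, so 18 ∉ Q \ R
18 ∈ P and 18 ∈ R, so 18 ∈ P ∪ R
18 ∉ (Q \ R) and 18 ∈ (P ∪ R), so 18 ∈ (Q \ R) △ (P ∪ R)
18 ∈ (P ∩ R) and 18 ∈ ((Q \ R) △ (P ∪ R)), so 18 ∈ (P ∩ R) ∩ ((Q \ R) △ (P ∪ R))
18 ∈ ((P ∩ R) ∩ ((Q \ R) △ (P ∪ R))) and 18 ∉ Q, so 18 ∈ ((P ∩ R) ∩ ((Q \ R) △ (P ∪ R))) \ Q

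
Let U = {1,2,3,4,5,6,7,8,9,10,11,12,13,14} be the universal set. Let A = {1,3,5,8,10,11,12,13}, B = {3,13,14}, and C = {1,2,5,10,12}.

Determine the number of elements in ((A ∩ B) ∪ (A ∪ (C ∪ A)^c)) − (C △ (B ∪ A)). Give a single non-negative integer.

8

A ∩ B = {3,13}
C ∪ A = {1,2,3,5,8,10,11,12,13}
(C ∪ A)^c = {4,6,7,9,14}
A ∪ (C ∪ A)^c = {1,3,4,5,6,7,8,9,10,11,12,13,14}
(A ∩ B) ∪ (A ∪ (C ∪ A)^c) = {1,3,4,5,6,7,8,9,10,11,12,13,14}
B ∪ A = {1,3,5,8,10,11,12,13,14}
C △ (B ∪ A) = {2,3,8,11,13,14}
((A ∩ B) ∪ (A ∪ (C ∪ A)^c)) − (C △ (B ∪ A)) = {1,4,5,6,7,9,10,12}
|((A ∩ B) ∪ (A ∪ (C ∪ A)^c)) − (C △ (B ∪ A))| = 8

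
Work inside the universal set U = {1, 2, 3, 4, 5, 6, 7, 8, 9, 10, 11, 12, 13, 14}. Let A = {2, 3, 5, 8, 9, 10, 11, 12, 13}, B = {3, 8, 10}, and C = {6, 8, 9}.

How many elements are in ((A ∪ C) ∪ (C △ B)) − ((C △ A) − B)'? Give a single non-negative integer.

A ∪ C = {2, 3, 5, 6, 8, 9, 10, 11, 12, 13}
C △ B = {3, 6, 9, 10}
(A ∪ C) ∪ (C △ B) = {2, 3, 5, 6, 8, 9, 10, 11, 12, 13}
C △ A = {2, 3, 5, 6, 10, 11, 12, 13}
(C △ A) − B = {2, 5, 6, 11, 12, 13}
((C △ A) − B)' = {1, 3, 4, 7, 8, 9, 10, 14}
((A ∪ C) ∪ (C △ B)) − ((C △ A) − B)' = {2, 5, 6, 11, 12, 13}
|((A ∪ C) ∪ (C △ B)) − ((C △ A) − B)'| = 6

6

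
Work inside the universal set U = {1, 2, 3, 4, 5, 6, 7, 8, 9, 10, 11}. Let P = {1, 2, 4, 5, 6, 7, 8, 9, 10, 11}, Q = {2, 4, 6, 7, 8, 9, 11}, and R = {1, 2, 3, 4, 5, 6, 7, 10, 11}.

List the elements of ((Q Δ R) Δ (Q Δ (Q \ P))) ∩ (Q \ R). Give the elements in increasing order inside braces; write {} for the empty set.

{}

Q Δ R = {1, 3, 5, 8, 9, 10}
Q \ P = {}
Q Δ (Q \ P) = {2, 4, 6, 7, 8, 9, 11}
(Q Δ R) Δ (Q Δ (Q \ P)) = {1, 2, 3, 4, 5, 6, 7, 10, 11}
Q \ R = {8, 9}
((Q Δ R) Δ (Q Δ (Q \ P))) ∩ (Q \ R) = {}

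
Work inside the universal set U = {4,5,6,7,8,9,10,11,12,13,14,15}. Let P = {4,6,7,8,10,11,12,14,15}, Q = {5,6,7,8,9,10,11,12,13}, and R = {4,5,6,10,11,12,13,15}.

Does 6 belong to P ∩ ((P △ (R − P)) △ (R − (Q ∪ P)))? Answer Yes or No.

Yes

6 ∈ R and 6 ∈ P, so 6 ∉ R − P
6 ∈ P and 6 ∉ (R − P), so 6 ∈ P △ (R − P)
6 ∈ Q and 6 ∈ P, so 6 ∈ Q ∪ P
6 ∈ R and 6 ∈ (Q ∪ P), so 6 ∉ R − (Q ∪ P)
6 ∈ (P △ (R − P)) and 6 ∉ (R − (Q ∪ P)), so 6 ∈ (P △ (R − P)) △ (R − (Q ∪ P))
6 ∈ P and 6 ∈ ((P △ (R − P)) △ (R − (Q ∪ P))), so 6 ∈ P ∩ ((P △ (R − P)) △ (R − (Q ∪ P)))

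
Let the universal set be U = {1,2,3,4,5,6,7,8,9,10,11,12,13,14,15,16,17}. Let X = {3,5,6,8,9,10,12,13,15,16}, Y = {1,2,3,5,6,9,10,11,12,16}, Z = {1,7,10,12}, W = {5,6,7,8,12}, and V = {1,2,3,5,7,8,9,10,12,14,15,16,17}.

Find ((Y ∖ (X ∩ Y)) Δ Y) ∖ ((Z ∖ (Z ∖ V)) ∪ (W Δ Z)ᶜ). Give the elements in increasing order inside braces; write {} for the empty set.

X ∩ Y = {3,5,6,9,10,12,16}
Y ∖ (X ∩ Y) = {1,2,11}
(Y ∖ (X ∩ Y)) Δ Y = {3,5,6,9,10,12,16}
Z ∖ V = {}
Z ∖ (Z ∖ V) = {1,7,10,12}
W Δ Z = {1,5,6,8,10}
(W Δ Z)ᶜ = {2,3,4,7,9,11,12,13,14,15,16,17}
(Z ∖ (Z ∖ V)) ∪ (W Δ Z)ᶜ = {1,2,3,4,7,9,10,11,12,13,14,15,16,17}
((Y ∖ (X ∩ Y)) Δ Y) ∖ ((Z ∖ (Z ∖ V)) ∪ (W Δ Z)ᶜ) = {5,6}

{5,6}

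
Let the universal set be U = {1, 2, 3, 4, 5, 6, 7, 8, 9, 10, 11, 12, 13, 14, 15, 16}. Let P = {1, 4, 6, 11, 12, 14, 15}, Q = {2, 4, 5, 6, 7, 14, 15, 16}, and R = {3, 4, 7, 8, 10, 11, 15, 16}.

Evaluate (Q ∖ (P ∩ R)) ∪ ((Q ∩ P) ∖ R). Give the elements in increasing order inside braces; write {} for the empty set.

{2, 5, 6, 7, 14, 16}

P ∩ R = {4, 11, 15}
Q ∖ (P ∩ R) = {2, 5, 6, 7, 14, 16}
Q ∩ P = {4, 6, 14, 15}
(Q ∩ P) ∖ R = {6, 14}
(Q ∖ (P ∩ R)) ∪ ((Q ∩ P) ∖ R) = {2, 5, 6, 7, 14, 16}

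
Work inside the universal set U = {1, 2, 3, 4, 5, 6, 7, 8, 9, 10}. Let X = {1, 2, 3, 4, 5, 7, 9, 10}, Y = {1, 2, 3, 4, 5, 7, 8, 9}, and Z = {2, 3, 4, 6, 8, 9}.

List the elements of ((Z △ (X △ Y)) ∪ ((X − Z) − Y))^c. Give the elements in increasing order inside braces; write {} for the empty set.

{1, 5, 7, 8}

X △ Y = {8, 10}
Z △ (X △ Y) = {2, 3, 4, 6, 9, 10}
X − Z = {1, 5, 7, 10}
(X − Z) − Y = {10}
(Z △ (X △ Y)) ∪ ((X − Z) − Y) = {2, 3, 4, 6, 9, 10}
((Z △ (X △ Y)) ∪ ((X − Z) − Y))^c = {1, 5, 7, 8}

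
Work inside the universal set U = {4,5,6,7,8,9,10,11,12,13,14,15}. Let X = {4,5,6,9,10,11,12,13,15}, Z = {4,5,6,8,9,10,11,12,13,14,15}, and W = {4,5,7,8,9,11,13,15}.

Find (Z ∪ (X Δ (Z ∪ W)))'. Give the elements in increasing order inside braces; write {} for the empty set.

{}

Z ∪ W = {4,5,6,7,8,9,10,11,12,13,14,15}
X Δ (Z ∪ W) = {7,8,14}
Z ∪ (X Δ (Z ∪ W)) = {4,5,6,7,8,9,10,11,12,13,14,15}
(Z ∪ (X Δ (Z ∪ W)))' = {}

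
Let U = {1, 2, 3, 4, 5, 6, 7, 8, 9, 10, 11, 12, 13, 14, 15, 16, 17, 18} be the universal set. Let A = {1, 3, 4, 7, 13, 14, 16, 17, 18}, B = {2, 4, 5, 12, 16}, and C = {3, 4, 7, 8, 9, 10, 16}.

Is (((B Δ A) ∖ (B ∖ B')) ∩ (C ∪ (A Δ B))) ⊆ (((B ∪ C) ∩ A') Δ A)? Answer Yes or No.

Yes

B Δ A = {1, 2, 3, 5, 7, 12, 13, 14, 17, 18}
B' = {1, 3, 6, 7, 8, 9, 10, 11, 13, 14, 15, 17, 18}
B ∖ B' = {2, 4, 5, 12, 16}
(B Δ A) ∖ (B ∖ B') = {1, 3, 7, 13, 14, 17, 18}
A Δ B = {1, 2, 3, 5, 7, 12, 13, 14, 17, 18}
C ∪ (A Δ B) = {1, 2, 3, 4, 5, 7, 8, 9, 10, 12, 13, 14, 16, 17, 18}
((B Δ A) ∖ (B ∖ B')) ∩ (C ∪ (A Δ B)) = {1, 3, 7, 13, 14, 17, 18}
B ∪ C = {2, 3, 4, 5, 7, 8, 9, 10, 12, 16}
A' = {2, 5, 6, 8, 9, 10, 11, 12, 15}
(B ∪ C) ∩ A' = {2, 5, 8, 9, 10, 12}
((B ∪ C) ∩ A') Δ A = {1, 2, 3, 4, 5, 7, 8, 9, 10, 12, 13, 14, 16, 17, 18}
Every element of {1, 3, 7, 13, 14, 17, 18} is in {1, 2, 3, 4, 5, 7, 8, 9, 10, 12, 13, 14, 16, 17, 18}, so ((B Δ A) ∖ (B ∖ B')) ∩ (C ∪ (A Δ B)) ⊆ ((B ∪ C) ∩ A') Δ A.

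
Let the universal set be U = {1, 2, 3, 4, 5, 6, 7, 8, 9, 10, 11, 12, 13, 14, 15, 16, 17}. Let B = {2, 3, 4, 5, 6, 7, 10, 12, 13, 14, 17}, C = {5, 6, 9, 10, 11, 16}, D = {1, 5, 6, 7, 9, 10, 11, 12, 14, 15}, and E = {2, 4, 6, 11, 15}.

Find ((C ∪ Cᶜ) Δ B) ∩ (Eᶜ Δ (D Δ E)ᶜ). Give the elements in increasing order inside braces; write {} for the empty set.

Cᶜ = {1, 2, 3, 4, 7, 8, 12, 13, 14, 15, 17}
C ∪ Cᶜ = {1, 2, 3, 4, 5, 6, 7, 8, 9, 10, 11, 12, 13, 14, 15, 16, 17}
(C ∪ Cᶜ) Δ B = {1, 8, 9, 11, 15, 16}
Eᶜ = {1, 3, 5, 7, 8, 9, 10, 12, 13, 14, 16, 17}
D Δ E = {1, 2, 4, 5, 7, 9, 10, 12, 14}
(D Δ E)ᶜ = {3, 6, 8, 11, 13, 15, 16, 17}
Eᶜ Δ (D Δ E)ᶜ = {1, 5, 6, 7, 9, 10, 11, 12, 14, 15}
((C ∪ Cᶜ) Δ B) ∩ (Eᶜ Δ (D Δ E)ᶜ) = {1, 9, 11, 15}

{1, 9, 11, 15}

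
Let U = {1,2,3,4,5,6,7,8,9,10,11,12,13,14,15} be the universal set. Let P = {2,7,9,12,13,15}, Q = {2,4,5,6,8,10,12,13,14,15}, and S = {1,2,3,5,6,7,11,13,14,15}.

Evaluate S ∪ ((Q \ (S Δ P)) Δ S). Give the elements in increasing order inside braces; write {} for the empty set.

S Δ P = {1,3,5,6,9,11,12,14}
Q \ (S Δ P) = {2,4,8,10,13,15}
(Q \ (S Δ P)) Δ S = {1,3,4,5,6,7,8,10,11,14}
S ∪ ((Q \ (S Δ P)) Δ S) = {1,2,3,4,5,6,7,8,10,11,13,14,15}

{1,2,3,4,5,6,7,8,10,11,13,14,15}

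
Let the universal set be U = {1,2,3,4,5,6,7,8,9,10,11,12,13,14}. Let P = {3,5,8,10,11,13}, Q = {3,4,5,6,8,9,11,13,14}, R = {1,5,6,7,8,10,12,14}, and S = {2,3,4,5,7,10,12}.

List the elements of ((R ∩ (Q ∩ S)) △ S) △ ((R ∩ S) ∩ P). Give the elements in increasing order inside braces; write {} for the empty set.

{2,3,4,5,7,12}

Q ∩ S = {3,4,5}
R ∩ (Q ∩ S) = {5}
(R ∩ (Q ∩ S)) △ S = {2,3,4,7,10,12}
R ∩ S = {5,7,10,12}
(R ∩ S) ∩ P = {5,10}
((R ∩ (Q ∩ S)) △ S) △ ((R ∩ S) ∩ P) = {2,3,4,5,7,12}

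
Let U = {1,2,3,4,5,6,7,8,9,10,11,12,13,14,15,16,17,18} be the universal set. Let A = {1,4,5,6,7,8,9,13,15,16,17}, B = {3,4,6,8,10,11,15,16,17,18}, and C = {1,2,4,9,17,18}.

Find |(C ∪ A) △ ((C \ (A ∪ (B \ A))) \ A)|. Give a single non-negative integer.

C ∪ A = {1,2,4,5,6,7,8,9,13,15,16,17,18}
B \ A = {3,10,11,18}
A ∪ (B \ A) = {1,3,4,5,6,7,8,9,10,11,13,15,16,17,18}
C \ (A ∪ (B \ A)) = {2}
(C \ (A ∪ (B \ A))) \ A = {2}
(C ∪ A) △ ((C \ (A ∪ (B \ A))) \ A) = {1,4,5,6,7,8,9,13,15,16,17,18}
|(C ∪ A) △ ((C \ (A ∪ (B \ A))) \ A)| = 12

12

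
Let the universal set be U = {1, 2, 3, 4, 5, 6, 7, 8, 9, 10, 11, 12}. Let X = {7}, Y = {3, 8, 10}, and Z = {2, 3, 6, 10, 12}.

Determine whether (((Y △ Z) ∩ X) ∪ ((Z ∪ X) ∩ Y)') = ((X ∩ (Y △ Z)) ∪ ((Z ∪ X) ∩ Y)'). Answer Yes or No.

Y △ Z = {2, 6, 8, 12}
(Y △ Z) ∩ X = {}
Z ∪ X = {2, 3, 6, 7, 10, 12}
(Z ∪ X) ∩ Y = {3, 10}
((Z ∪ X) ∩ Y)' = {1, 2, 4, 5, 6, 7, 8, 9, 11, 12}
((Y △ Z) ∩ X) ∪ ((Z ∪ X) ∩ Y)' = {1, 2, 4, 5, 6, 7, 8, 9, 11, 12}
X ∩ (Y △ Z) = {}
(X ∩ (Y △ Z)) ∪ ((Z ∪ X) ∩ Y)' = {1, 2, 4, 5, 6, 7, 8, 9, 11, 12}
Both equal {1, 2, 4, 5, 6, 7, 8, 9, 11, 12}, so ((Y △ Z) ∩ X) ∪ ((Z ∪ X) ∩ Y)' = (X ∩ (Y △ Z)) ∪ ((Z ∪ X) ∩ Y)'.

Yes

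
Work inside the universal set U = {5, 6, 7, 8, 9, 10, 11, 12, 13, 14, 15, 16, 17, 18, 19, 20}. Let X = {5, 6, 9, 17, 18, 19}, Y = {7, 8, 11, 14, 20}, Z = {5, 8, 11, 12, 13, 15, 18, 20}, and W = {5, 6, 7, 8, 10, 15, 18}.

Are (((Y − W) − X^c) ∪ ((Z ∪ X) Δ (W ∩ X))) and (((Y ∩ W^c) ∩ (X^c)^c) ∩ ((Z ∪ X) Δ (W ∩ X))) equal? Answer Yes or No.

No

Y − W = {11, 14, 20}
X^c = {7, 8, 10, 11, 12, 13, 14, 15, 16, 20}
(Y − W) − X^c = {}
Z ∪ X = {5, 6, 8, 9, 11, 12, 13, 15, 17, 18, 19, 20}
W ∩ X = {5, 6, 18}
(Z ∪ X) Δ (W ∩ X) = {8, 9, 11, 12, 13, 15, 17, 19, 20}
((Y − W) − X^c) ∪ ((Z ∪ X) Δ (W ∩ X)) = {8, 9, 11, 12, 13, 15, 17, 19, 20}
W^c = {9, 11, 12, 13, 14, 16, 17, 19, 20}
Y ∩ W^c = {11, 14, 20}
(X^c)^c = {5, 6, 9, 17, 18, 19}
(Y ∩ W^c) ∩ (X^c)^c = {}
((Y ∩ W^c) ∩ (X^c)^c) ∩ ((Z ∪ X) Δ (W ∩ X)) = {}
8 ∈ ((Y − W) − X^c) ∪ ((Z ∪ X) Δ (W ∩ X)) but 8 ∉ ((Y ∩ W^c) ∩ (X^c)^c) ∩ ((Z ∪ X) Δ (W ∩ X)), so they differ.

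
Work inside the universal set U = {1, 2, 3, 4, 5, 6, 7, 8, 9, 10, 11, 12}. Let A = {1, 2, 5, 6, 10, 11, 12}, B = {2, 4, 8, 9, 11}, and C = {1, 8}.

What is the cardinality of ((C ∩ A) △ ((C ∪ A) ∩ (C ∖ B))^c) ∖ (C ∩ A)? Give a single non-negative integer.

C ∩ A = {1}
C ∪ A = {1, 2, 5, 6, 8, 10, 11, 12}
C ∖ B = {1}
(C ∪ A) ∩ (C ∖ B) = {1}
((C ∪ A) ∩ (C ∖ B))^c = {2, 3, 4, 5, 6, 7, 8, 9, 10, 11, 12}
(C ∩ A) △ ((C ∪ A) ∩ (C ∖ B))^c = {1, 2, 3, 4, 5, 6, 7, 8, 9, 10, 11, 12}
((C ∩ A) △ ((C ∪ A) ∩ (C ∖ B))^c) ∖ (C ∩ A) = {2, 3, 4, 5, 6, 7, 8, 9, 10, 11, 12}
|((C ∩ A) △ ((C ∪ A) ∩ (C ∖ B))^c) ∖ (C ∩ A)| = 11

11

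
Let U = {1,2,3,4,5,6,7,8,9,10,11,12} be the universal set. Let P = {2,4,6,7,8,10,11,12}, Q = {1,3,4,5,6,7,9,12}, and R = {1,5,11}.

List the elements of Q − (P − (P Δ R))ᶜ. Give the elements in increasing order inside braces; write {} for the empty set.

P Δ R = {1,2,4,5,6,7,8,10,12}
P − (P Δ R) = {11}
(P − (P Δ R))ᶜ = {1,2,3,4,5,6,7,8,9,10,12}
Q − (P − (P Δ R))ᶜ = {}

{}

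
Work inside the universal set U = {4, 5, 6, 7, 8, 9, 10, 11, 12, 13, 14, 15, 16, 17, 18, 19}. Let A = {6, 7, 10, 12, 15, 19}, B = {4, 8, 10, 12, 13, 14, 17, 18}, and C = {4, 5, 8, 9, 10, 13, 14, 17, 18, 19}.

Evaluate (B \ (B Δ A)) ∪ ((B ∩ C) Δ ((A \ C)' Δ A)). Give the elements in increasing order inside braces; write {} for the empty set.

{5, 6, 7, 9, 10, 11, 12, 15, 16}

B Δ A = {4, 6, 7, 8, 13, 14, 15, 17, 18, 19}
B \ (B Δ A) = {10, 12}
B ∩ C = {4, 8, 10, 13, 14, 17, 18}
A \ C = {6, 7, 12, 15}
(A \ C)' = {4, 5, 8, 9, 10, 11, 13, 14, 16, 17, 18, 19}
(A \ C)' Δ A = {4, 5, 6, 7, 8, 9, 11, 12, 13, 14, 15, 16, 17, 18}
(B ∩ C) Δ ((A \ C)' Δ A) = {5, 6, 7, 9, 10, 11, 12, 15, 16}
(B \ (B Δ A)) ∪ ((B ∩ C) Δ ((A \ C)' Δ A)) = {5, 6, 7, 9, 10, 11, 12, 15, 16}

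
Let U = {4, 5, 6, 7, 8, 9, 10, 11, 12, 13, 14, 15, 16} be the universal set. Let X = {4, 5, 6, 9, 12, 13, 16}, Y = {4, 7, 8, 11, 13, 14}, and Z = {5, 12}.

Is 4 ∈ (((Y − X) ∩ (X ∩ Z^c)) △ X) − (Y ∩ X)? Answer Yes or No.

No

4 ∈ Y and 4 ∈ X, so 4 ∉ Y − X
4 ∉ Z, so 4 ∈ Z^c
4 ∈ X and 4 ∈ Z^c, so 4 ∈ X ∩ Z^c
4 ∉ (Y − X) and 4 ∈ (X ∩ Z^c), so 4 ∉ (Y − X) ∩ (X ∩ Z^c)
4 ∉ ((Y − X) ∩ (X ∩ Z^c)) and 4 ∈ X, so 4 ∈ ((Y − X) ∩ (X ∩ Z^c)) △ X
4 ∈ Y and 4 ∈ X, so 4 ∈ Y ∩ X
4 ∈ (((Y − X) ∩ (X ∩ Z^c)) △ X) and 4 ∈ (Y ∩ X), so 4 ∉ (((Y − X) ∩ (X ∩ Z^c)) △ X) − (Y ∩ X)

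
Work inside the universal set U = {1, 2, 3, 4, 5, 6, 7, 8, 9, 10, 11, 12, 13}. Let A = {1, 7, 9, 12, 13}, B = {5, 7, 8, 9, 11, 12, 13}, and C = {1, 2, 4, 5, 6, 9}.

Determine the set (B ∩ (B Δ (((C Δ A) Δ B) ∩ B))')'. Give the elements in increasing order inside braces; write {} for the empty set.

C Δ A = {2, 4, 5, 6, 7, 12, 13}
(C Δ A) Δ B = {2, 4, 6, 8, 9, 11}
((C Δ A) Δ B) ∩ B = {8, 9, 11}
B Δ (((C Δ A) Δ B) ∩ B) = {5, 7, 12, 13}
(B Δ (((C Δ A) Δ B) ∩ B))' = {1, 2, 3, 4, 6, 8, 9, 10, 11}
B ∩ (B Δ (((C Δ A) Δ B) ∩ B))' = {8, 9, 11}
(B ∩ (B Δ (((C Δ A) Δ B) ∩ B))')' = {1, 2, 3, 4, 5, 6, 7, 10, 12, 13}

{1, 2, 3, 4, 5, 6, 7, 10, 12, 13}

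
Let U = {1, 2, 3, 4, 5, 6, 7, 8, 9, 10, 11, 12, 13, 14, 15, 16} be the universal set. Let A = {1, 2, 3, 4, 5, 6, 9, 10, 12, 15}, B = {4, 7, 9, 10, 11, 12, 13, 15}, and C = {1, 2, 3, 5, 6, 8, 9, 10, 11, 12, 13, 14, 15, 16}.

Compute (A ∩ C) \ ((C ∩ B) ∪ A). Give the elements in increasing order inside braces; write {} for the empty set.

A ∩ C = {1, 2, 3, 5, 6, 9, 10, 12, 15}
C ∩ B = {9, 10, 11, 12, 13, 15}
(C ∩ B) ∪ A = {1, 2, 3, 4, 5, 6, 9, 10, 11, 12, 13, 15}
(A ∩ C) \ ((C ∩ B) ∪ A) = {}

{}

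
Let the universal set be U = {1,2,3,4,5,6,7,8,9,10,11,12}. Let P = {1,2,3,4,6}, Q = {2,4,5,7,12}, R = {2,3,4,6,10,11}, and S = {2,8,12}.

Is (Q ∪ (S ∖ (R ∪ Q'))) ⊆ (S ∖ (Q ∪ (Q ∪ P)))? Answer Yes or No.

No

Q' = {1,3,6,8,9,10,11}
R ∪ Q' = {1,2,3,4,6,8,9,10,11}
S ∖ (R ∪ Q') = {12}
Q ∪ (S ∖ (R ∪ Q')) = {2,4,5,7,12}
Q ∪ P = {1,2,3,4,5,6,7,12}
Q ∪ (Q ∪ P) = {1,2,3,4,5,6,7,12}
S ∖ (Q ∪ (Q ∪ P)) = {8}
2 ∈ Q ∪ (S ∖ (R ∪ Q')) but 2 ∉ S ∖ (Q ∪ (Q ∪ P)), so the inclusion fails.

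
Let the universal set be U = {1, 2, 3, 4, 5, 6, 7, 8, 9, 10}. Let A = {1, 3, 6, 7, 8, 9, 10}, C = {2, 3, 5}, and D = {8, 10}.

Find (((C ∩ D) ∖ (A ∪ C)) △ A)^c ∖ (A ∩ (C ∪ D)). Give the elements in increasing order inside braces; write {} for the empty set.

{2, 4, 5}

C ∩ D = {}
A ∪ C = {1, 2, 3, 5, 6, 7, 8, 9, 10}
(C ∩ D) ∖ (A ∪ C) = {}
((C ∩ D) ∖ (A ∪ C)) △ A = {1, 3, 6, 7, 8, 9, 10}
(((C ∩ D) ∖ (A ∪ C)) △ A)^c = {2, 4, 5}
C ∪ D = {2, 3, 5, 8, 10}
A ∩ (C ∪ D) = {3, 8, 10}
(((C ∩ D) ∖ (A ∪ C)) △ A)^c ∖ (A ∩ (C ∪ D)) = {2, 4, 5}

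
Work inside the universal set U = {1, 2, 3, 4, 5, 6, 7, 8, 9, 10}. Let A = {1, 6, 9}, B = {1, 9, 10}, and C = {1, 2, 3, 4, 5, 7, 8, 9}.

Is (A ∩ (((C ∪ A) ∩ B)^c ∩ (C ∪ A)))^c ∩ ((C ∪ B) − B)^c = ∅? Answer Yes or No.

C ∪ A = {1, 2, 3, 4, 5, 6, 7, 8, 9}
(C ∪ A) ∩ B = {1, 9}
((C ∪ A) ∩ B)^c = {2, 3, 4, 5, 6, 7, 8, 10}
((C ∪ A) ∩ B)^c ∩ (C ∪ A) = {2, 3, 4, 5, 6, 7, 8}
A ∩ (((C ∪ A) ∩ B)^c ∩ (C ∪ A)) = {6}
(A ∩ (((C ∪ A) ∩ B)^c ∩ (C ∪ A)))^c = {1, 2, 3, 4, 5, 7, 8, 9, 10}
C ∪ B = {1, 2, 3, 4, 5, 7, 8, 9, 10}
(C ∪ B) − B = {2, 3, 4, 5, 7, 8}
((C ∪ B) − B)^c = {1, 6, 9, 10}
1 lies in both, so they are not disjoint.

No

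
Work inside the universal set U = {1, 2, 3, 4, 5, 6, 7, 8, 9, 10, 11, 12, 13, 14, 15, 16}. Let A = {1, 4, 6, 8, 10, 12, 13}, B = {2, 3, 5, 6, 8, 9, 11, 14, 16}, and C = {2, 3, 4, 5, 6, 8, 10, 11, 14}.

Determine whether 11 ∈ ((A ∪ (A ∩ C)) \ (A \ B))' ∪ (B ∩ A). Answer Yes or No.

11 ∉ A and 11 ∈ C, so 11 ∉ A ∩ C
11 ∉ A and 11 ∉ (A ∩ C), so 11 ∉ A ∪ (A ∩ C)
11 ∉ A and 11 ∈ B, so 11 ∉ A \ B
11 ∉ (A ∪ (A ∩ C)) and 11 ∉ (A \ B), so 11 ∉ (A ∪ (A ∩ C)) \ (A \ B)
11 ∈ ((A ∪ (A ∩ C)) \ (A \ B))' since 11 ∉ ((A ∪ (A ∩ C)) \ (A \ B))
11 ∈ B and 11 ∉ A, so 11 ∉ B ∩ A
11 ∈ ((A ∪ (A ∩ C)) \ (A \ B))' and 11 ∉ (B ∩ A), so 11 ∈ ((A ∪ (A ∩ C)) \ (A \ B))' ∪ (B ∩ A)

Yes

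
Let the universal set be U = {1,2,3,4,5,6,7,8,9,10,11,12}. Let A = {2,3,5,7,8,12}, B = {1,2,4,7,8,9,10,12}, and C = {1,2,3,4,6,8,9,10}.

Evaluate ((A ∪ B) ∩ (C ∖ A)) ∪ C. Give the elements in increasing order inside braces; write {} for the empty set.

A ∪ B = {1,2,3,4,5,7,8,9,10,12}
C ∖ A = {1,4,6,9,10}
(A ∪ B) ∩ (C ∖ A) = {1,4,9,10}
((A ∪ B) ∩ (C ∖ A)) ∪ C = {1,2,3,4,6,8,9,10}

{1,2,3,4,6,8,9,10}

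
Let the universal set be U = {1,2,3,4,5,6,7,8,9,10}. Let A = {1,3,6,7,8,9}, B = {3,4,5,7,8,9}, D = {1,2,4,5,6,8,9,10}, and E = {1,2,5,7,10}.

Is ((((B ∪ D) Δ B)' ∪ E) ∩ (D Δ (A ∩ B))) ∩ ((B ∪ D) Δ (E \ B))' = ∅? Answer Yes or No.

B ∪ D = {1,2,3,4,5,6,7,8,9,10}
(B ∪ D) Δ B = {1,2,6,10}
((B ∪ D) Δ B)' = {3,4,5,7,8,9}
((B ∪ D) Δ B)' ∪ E = {1,2,3,4,5,7,8,9,10}
A ∩ B = {3,7,8,9}
D Δ (A ∩ B) = {1,2,3,4,5,6,7,10}
(((B ∪ D) Δ B)' ∪ E) ∩ (D Δ (A ∩ B)) = {1,2,3,4,5,7,10}
E \ B = {1,2,10}
(B ∪ D) Δ (E \ B) = {3,4,5,6,7,8,9}
((B ∪ D) Δ (E \ B))' = {1,2,10}
1 lies in both, so they are not disjoint.

No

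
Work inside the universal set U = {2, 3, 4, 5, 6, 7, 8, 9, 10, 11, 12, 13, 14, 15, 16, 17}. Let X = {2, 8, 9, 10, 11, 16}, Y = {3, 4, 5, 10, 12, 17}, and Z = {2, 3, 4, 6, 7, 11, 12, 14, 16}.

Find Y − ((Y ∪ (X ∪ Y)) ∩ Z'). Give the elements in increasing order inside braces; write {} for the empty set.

{3, 4, 12}

X ∪ Y = {2, 3, 4, 5, 8, 9, 10, 11, 12, 16, 17}
Y ∪ (X ∪ Y) = {2, 3, 4, 5, 8, 9, 10, 11, 12, 16, 17}
Z' = {5, 8, 9, 10, 13, 15, 17}
(Y ∪ (X ∪ Y)) ∩ Z' = {5, 8, 9, 10, 17}
Y − ((Y ∪ (X ∪ Y)) ∩ Z') = {3, 4, 12}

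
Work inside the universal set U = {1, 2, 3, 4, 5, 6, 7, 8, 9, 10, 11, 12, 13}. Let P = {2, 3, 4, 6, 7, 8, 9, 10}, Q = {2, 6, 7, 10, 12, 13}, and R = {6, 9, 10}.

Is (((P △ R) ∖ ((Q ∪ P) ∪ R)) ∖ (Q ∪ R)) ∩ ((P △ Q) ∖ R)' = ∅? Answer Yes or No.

Yes

P △ R = {2, 3, 4, 7, 8}
Q ∪ P = {2, 3, 4, 6, 7, 8, 9, 10, 12, 13}
(Q ∪ P) ∪ R = {2, 3, 4, 6, 7, 8, 9, 10, 12, 13}
(P △ R) ∖ ((Q ∪ P) ∪ R) = {}
Q ∪ R = {2, 6, 7, 9, 10, 12, 13}
((P △ R) ∖ ((Q ∪ P) ∪ R)) ∖ (Q ∪ R) = {}
P △ Q = {3, 4, 8, 9, 12, 13}
(P △ Q) ∖ R = {3, 4, 8, 12, 13}
((P △ Q) ∖ R)' = {1, 2, 5, 6, 7, 9, 10, 11}
{} and {1, 2, 5, 6, 7, 9, 10, 11} share no elements.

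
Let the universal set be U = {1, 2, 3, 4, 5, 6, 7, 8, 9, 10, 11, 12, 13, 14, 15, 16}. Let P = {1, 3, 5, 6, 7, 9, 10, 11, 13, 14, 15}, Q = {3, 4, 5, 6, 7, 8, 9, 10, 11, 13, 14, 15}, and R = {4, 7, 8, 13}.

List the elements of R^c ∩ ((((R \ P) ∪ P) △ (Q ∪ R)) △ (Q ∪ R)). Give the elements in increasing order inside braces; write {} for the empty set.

{1, 3, 5, 6, 9, 10, 11, 14, 15}

R^c = {1, 2, 3, 5, 6, 9, 10, 11, 12, 14, 15, 16}
R \ P = {4, 8}
(R \ P) ∪ P = {1, 3, 4, 5, 6, 7, 8, 9, 10, 11, 13, 14, 15}
Q ∪ R = {3, 4, 5, 6, 7, 8, 9, 10, 11, 13, 14, 15}
((R \ P) ∪ P) △ (Q ∪ R) = {1}
(((R \ P) ∪ P) △ (Q ∪ R)) △ (Q ∪ R) = {1, 3, 4, 5, 6, 7, 8, 9, 10, 11, 13, 14, 15}
R^c ∩ ((((R \ P) ∪ P) △ (Q ∪ R)) △ (Q ∪ R)) = {1, 3, 5, 6, 9, 10, 11, 14, 15}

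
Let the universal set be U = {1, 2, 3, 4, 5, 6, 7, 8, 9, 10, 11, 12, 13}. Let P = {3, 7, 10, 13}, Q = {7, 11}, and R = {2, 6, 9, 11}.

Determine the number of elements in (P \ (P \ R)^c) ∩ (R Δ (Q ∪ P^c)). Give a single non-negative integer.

1

P \ R = {3, 7, 10, 13}
(P \ R)^c = {1, 2, 4, 5, 6, 8, 9, 11, 12}
P \ (P \ R)^c = {3, 7, 10, 13}
P^c = {1, 2, 4, 5, 6, 8, 9, 11, 12}
Q ∪ P^c = {1, 2, 4, 5, 6, 7, 8, 9, 11, 12}
R Δ (Q ∪ P^c) = {1, 4, 5, 7, 8, 12}
(P \ (P \ R)^c) ∩ (R Δ (Q ∪ P^c)) = {7}
|(P \ (P \ R)^c) ∩ (R Δ (Q ∪ P^c))| = 1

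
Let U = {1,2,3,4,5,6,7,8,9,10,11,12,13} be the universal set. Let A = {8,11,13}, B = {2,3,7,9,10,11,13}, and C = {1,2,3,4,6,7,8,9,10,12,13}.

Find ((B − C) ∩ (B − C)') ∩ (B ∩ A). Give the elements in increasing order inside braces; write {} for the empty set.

B − C = {11}
(B − C)' = {1,2,3,4,5,6,7,8,9,10,12,13}
(B − C) ∩ (B − C)' = {}
B ∩ A = {11,13}
((B − C) ∩ (B − C)') ∩ (B ∩ A) = {}

{}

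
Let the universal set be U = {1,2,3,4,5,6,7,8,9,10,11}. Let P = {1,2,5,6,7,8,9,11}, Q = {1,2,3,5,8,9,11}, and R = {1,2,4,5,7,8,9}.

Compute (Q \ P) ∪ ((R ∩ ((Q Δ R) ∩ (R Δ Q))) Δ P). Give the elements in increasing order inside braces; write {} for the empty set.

Q \ P = {3}
Q Δ R = {3,4,7,11}
R Δ Q = {3,4,7,11}
(Q Δ R) ∩ (R Δ Q) = {3,4,7,11}
R ∩ ((Q Δ R) ∩ (R Δ Q)) = {4,7}
(R ∩ ((Q Δ R) ∩ (R Δ Q))) Δ P = {1,2,4,5,6,8,9,11}
(Q \ P) ∪ ((R ∩ ((Q Δ R) ∩ (R Δ Q))) Δ P) = {1,2,3,4,5,6,8,9,11}

{1,2,3,4,5,6,8,9,11}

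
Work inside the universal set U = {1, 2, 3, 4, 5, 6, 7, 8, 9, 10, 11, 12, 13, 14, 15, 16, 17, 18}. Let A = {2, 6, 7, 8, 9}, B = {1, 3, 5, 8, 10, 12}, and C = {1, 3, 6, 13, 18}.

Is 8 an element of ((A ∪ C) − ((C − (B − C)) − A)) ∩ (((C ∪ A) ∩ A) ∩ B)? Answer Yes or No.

8 ∈ A and 8 ∉ C, so 8 ∈ A ∪ C
8 ∈ B and 8 ∉ C, so 8 ∈ B − C
8 ∉ C and 8 ∈ (B − C), so 8 ∉ C − (B − C)
8 ∉ (C − (B − C)) and 8 ∈ A, so 8 ∉ (C − (B − C)) − A
8 ∈ (A ∪ C) and 8 ∉ ((C − (B − C)) − A), so 8 ∈ (A ∪ C) − ((C − (B − C)) − A)
8 ∉ C and 8 ∈ A, so 8 ∈ C ∪ A
8 ∈ (C ∪ A) and 8 ∈ A, so 8 ∈ (C ∪ A) ∩ A
8 ∈ ((C ∪ A) ∩ A) and 8 ∈ B, so 8 ∈ ((C ∪ A) ∩ A) ∩ B
8 ∈ ((A ∪ C) − ((C − (B − C)) − A)) and 8 ∈ (((C ∪ A) ∩ A) ∩ B), so 8 ∈ ((A ∪ C) − ((C − (B − C)) − A)) ∩ (((C ∪ A) ∩ A) ∩ B)

Yes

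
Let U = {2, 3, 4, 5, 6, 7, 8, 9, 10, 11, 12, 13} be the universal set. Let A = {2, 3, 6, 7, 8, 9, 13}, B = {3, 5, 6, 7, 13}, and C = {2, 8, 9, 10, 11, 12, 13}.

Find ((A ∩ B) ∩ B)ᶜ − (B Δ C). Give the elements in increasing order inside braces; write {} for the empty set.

A ∩ B = {3, 6, 7, 13}
(A ∩ B) ∩ B = {3, 6, 7, 13}
((A ∩ B) ∩ B)ᶜ = {2, 4, 5, 8, 9, 10, 11, 12}
B Δ C = {2, 3, 5, 6, 7, 8, 9, 10, 11, 12}
((A ∩ B) ∩ B)ᶜ − (B Δ C) = {4}

{4}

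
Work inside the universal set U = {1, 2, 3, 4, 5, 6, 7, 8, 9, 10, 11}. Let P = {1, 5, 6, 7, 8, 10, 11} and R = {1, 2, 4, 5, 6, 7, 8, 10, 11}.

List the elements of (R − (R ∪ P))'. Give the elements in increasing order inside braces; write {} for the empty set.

{1, 2, 3, 4, 5, 6, 7, 8, 9, 10, 11}

R ∪ P = {1, 2, 4, 5, 6, 7, 8, 10, 11}
R − (R ∪ P) = {}
(R − (R ∪ P))' = {1, 2, 3, 4, 5, 6, 7, 8, 9, 10, 11}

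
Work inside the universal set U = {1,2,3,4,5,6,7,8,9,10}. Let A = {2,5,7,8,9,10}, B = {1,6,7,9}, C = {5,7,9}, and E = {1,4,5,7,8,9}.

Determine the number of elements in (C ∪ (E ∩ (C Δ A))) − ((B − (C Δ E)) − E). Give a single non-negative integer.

4

C Δ A = {2,8,10}
E ∩ (C Δ A) = {8}
C ∪ (E ∩ (C Δ A)) = {5,7,8,9}
C Δ E = {1,4,8}
B − (C Δ E) = {6,7,9}
(B − (C Δ E)) − E = {6}
(C ∪ (E ∩ (C Δ A))) − ((B − (C Δ E)) − E) = {5,7,8,9}
|(C ∪ (E ∩ (C Δ A))) − ((B − (C Δ E)) − E)| = 4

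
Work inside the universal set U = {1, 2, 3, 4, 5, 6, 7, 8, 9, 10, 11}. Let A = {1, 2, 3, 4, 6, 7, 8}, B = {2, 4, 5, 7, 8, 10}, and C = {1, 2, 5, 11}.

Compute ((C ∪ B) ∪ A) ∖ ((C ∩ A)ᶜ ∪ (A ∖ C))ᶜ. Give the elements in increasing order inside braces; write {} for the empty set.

{3, 4, 5, 6, 7, 8, 10, 11}

C ∪ B = {1, 2, 4, 5, 7, 8, 10, 11}
(C ∪ B) ∪ A = {1, 2, 3, 4, 5, 6, 7, 8, 10, 11}
C ∩ A = {1, 2}
(C ∩ A)ᶜ = {3, 4, 5, 6, 7, 8, 9, 10, 11}
A ∖ C = {3, 4, 6, 7, 8}
(C ∩ A)ᶜ ∪ (A ∖ C) = {3, 4, 5, 6, 7, 8, 9, 10, 11}
((C ∩ A)ᶜ ∪ (A ∖ C))ᶜ = {1, 2}
((C ∪ B) ∪ A) ∖ ((C ∩ A)ᶜ ∪ (A ∖ C))ᶜ = {3, 4, 5, 6, 7, 8, 10, 11}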